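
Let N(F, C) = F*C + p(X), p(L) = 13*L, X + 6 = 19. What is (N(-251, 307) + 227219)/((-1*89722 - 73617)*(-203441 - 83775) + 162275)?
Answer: 150331/46913736499 ≈ 3.2044e-6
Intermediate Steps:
X = 13 (X = -6 + 19 = 13)
N(F, C) = 169 + C*F (N(F, C) = F*C + 13*13 = C*F + 169 = 169 + C*F)
(N(-251, 307) + 227219)/((-1*89722 - 73617)*(-203441 - 83775) + 162275) = ((169 + 307*(-251)) + 227219)/((-1*89722 - 73617)*(-203441 - 83775) + 162275) = ((169 - 77057) + 227219)/((-89722 - 73617)*(-287216) + 162275) = (-76888 + 227219)/(-163339*(-287216) + 162275) = 150331/(46913574224 + 162275) = 150331/46913736499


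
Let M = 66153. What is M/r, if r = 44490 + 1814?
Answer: 66153/46304 ≈ 1.4287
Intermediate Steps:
r = 46304
M/r = 66153/46304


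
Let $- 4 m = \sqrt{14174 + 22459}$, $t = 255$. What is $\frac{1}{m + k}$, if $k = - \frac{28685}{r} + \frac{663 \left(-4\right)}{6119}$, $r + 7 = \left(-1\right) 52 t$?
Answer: $- \frac{182285815855362608}{241107993315084059681} - \frac{26361271619510116 \sqrt{36633}}{241107993315084059681} \approx -0.021682$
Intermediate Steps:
$r = -13267$ ($r = -7 + \left(-1\right) 52 \cdot 255 = -7 - 13260 = -13267$)
$m = - \frac{\sqrt{36633}}{4}$ ($m = - \frac{\sqrt{14174 + 22459}}{4} = - \frac{\sqrt{36633}}{4} \approx -47.849$)
$k = \frac{140339431}{81180773}$ ($k = - \frac{28685}{-13267} + \frac{663 \left(-4\right)}{6119} = \left(-28685\right) \left(- \frac{1}{13267}\right) - \frac{2652}{6119} = \frac{28685}{13267} - \frac{2652}{6119} = \frac{140339431}{81180773} \approx 1.7287$)
$\frac{1}{m + k} = \frac{1}{- \frac{\sqrt{36633}}{4} + \frac{140339431}{81180773}} = \frac{1}{\frac{140339431}{81180773} - \frac{\sqrt{36633}}{4}}$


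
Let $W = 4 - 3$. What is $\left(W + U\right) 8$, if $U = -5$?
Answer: $-32$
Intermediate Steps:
$W = 1$
$\left(W + U\right) 8 = \left(1 - 5\right) 8 = \left(-4\right) 8 = -32$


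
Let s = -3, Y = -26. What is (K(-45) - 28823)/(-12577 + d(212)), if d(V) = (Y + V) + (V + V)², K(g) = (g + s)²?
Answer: -26519/167385 ≈ -0.15843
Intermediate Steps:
K(g) = (-3 + g)² (K(g) = (g - 3)² = (-3 + g)²)
d(V) = -26 + V + 4*V² (d(V) = (-26 + V) + (V + V)² = (-26 + V) + (2*V)² = (-26 + V) + 4*V² = -26 + V + 4*V²)
(K(-45) - 28823)/(-12577 + d(212)) = ((-3 - 45)² - 28823)/(-12577 + (-26 + 212 + 4*212²)) = ((-48)² - 28823)/(-12577 + (-26 + 212 + 4*44944)) = (2304 - 28823)/(-12577 + (-26 + 212 + 179776)) = -26519/(-12577 + 179962) = -26519/167385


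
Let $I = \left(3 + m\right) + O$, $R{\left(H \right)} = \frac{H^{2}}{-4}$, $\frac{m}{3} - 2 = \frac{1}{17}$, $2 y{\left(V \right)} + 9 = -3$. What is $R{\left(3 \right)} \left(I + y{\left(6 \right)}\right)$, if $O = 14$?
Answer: $- \frac{657}{17} \approx -38.647$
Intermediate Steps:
$y{\left(V \right)} = -6$ ($y{\left(V \right)} = - \frac{9}{2} + \frac{1}{2} \left(-3\right) = - \frac{9}{2} - \frac{3}{2} = -6$)
$m = \frac{105}{17}$ ($m = 6 + \frac{3}{17} = \frac{105}{17} \approx 6.1765$)
$R{\left(H \right)} = - \frac{H^{2}}{4}$ ($R{\left(H \right)} = H^{2} \left(- \frac{1}{4}\right) = - \frac{H^{2}}{4}$)
$I = \frac{394}{17}$ ($I = \left(3 + \frac{105}{17}\right) + 14 = \frac{156}{17} + 14 = \frac{394}{17} \approx 23.176$)
$R{\left(3 \right)} \left(I + y{\left(6 \right)}\right) = - \frac{3^{2}}{4} \left(\frac{394}{17} - 6\right) = \left(- \frac{1}{4}\right) 9 \cdot \frac{292}{17} = \left(- \frac{9}{4}\right) \frac{292}{17} = - \frac{657}{17}$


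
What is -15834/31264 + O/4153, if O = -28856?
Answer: -483956293/64919696 ≈ -7.4547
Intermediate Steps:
-15834/31264 + O/4153 = -15834/31264 - 28856/4153 = -15834*1/31264 - 28856*1/4153 = -7917/15632 - 28856/4153 = -483956293/64919696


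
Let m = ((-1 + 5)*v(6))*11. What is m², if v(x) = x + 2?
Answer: 123904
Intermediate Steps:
v(x) = 2 + x
m = 352 (m = ((-1 + 5)*(2 + 6))*11 = (4*8)*11 = 32*11 = 352)
m² = 352² = 123904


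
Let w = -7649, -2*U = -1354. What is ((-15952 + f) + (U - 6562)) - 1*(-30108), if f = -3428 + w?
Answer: -2806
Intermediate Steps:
U = 677 (U = -1/2*(-1354) = 677)
f = -11077 (f = -3428 - 7649 = -11077)
((-15952 + f) + (U - 6562)) - 1*(-30108) = ((-15952 - 11077) + (677 - 6562)) - 1*(-30108) = (-27029 - 5885) + 30108 = -32914 + 30108 = -2806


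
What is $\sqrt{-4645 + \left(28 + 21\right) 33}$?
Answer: $2 i \sqrt{757} \approx 55.027 i$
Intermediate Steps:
$\sqrt{-4645 + \left(28 + 21\right) 33} = \sqrt{-4645 + 49 \cdot 33} = \sqrt{-4645 + 1617} = \sqrt{-3028} = 2 i \sqrt{757}$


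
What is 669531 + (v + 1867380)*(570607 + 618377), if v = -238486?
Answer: 1936729573227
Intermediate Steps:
669531 + (v + 1867380)*(570607 + 618377) = 669531 + (-238486 + 1867380)*(570607 + 618377) = 669531 + 1628894*1188984 = 669531 + 1936728903696 = 1936729573227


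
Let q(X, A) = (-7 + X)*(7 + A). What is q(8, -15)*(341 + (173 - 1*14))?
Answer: -4000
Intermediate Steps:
q(8, -15)*(341 + (173 - 1*14)) = (-49 - 7*(-15) + 7*8 - 15*8)*(341 + (173 - 1*14)) = (-49 + 105 + 56 - 120)*(341 + (173 - 14)) = -8*(341 + 159) = -8*500 = -4000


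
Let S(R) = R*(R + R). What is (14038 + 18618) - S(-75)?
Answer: 21406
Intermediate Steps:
S(R) = 2*R² (S(R) = R*(2*R) = 2*R²)
(14038 + 18618) - S(-75) = (14038 + 18618) - 2*(-75)² = 32656 - 2*5625 = 32656 - 1*11250 = 32656 - 11250 = 21406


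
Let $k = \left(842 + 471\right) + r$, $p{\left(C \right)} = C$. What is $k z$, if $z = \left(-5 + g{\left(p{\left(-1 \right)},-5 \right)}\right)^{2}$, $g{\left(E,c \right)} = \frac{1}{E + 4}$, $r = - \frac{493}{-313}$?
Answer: $\frac{8960728}{313} \approx 28629.0$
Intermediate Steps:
$r = \frac{493}{313}$ ($r = \left(-493\right) \left(- \frac{1}{313}\right) = \frac{493}{313} \approx 1.5751$)
$g{\left(E,c \right)} = \frac{1}{4 + E}$
$z = \frac{196}{9}$ ($z = \left(-5 + \frac{1}{4 - 1}\right)^{2} = \left(-5 + \frac{1}{3}\right)^{2} = \left(- \frac{14}{3}\right)^{2} = \frac{196}{9} \approx 21.778$)
$k = \frac{411462}{313}$ ($k = \left(842 + 471\right) + \frac{493}{313} = 1313 + \frac{493}{313} = \frac{411462}{313} \approx 1314.6$)
$k z = \frac{411462}{313} \cdot \frac{196}{9} = \frac{8960728}{313}$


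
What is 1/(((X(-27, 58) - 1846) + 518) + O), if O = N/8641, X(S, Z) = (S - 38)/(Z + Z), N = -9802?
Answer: -1002356/1332827465 ≈ -0.00075205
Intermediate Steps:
X(S, Z) = (-38 + S)/(2*Z) (X(S, Z) = (-38 + S)/((2*Z)) = (-38 + S)*(1/(2*Z)) = (-38 + S)/(2*Z))
O = -9802/8641 ≈ -1.1344
1/(((X(-27, 58) - 1846) + 518) + O) = 1/((((½)*(-38 - 27)/58 - 1846) + 518) - 9802/8641) = 1/((((½)*(1/58)*(-65) - 1846) + 518) - 9802/8641) = 1/(((-65/116 - 1846) + 518) - 9802/8641) = 1/((-214201/116 + 518) - 9802/8641) = 1/(-154113/116 - 9802/8641) = 1/(-1332827465/1002356) = -1002356/1332827465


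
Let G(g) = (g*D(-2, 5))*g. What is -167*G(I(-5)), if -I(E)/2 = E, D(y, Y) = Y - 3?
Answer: -33400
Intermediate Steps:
D(y, Y) = -3 + Y
I(E) = -2*E
G(g) = 2*g**2 (G(g) = (g*(-3 + 5))*g = (g*2)*g = (2*g)*g = 2*g**2)
-167*G(I(-5)) = -334*(-2*(-5))**2 = -334*10**2 = -334*100 = -167*200 = -33400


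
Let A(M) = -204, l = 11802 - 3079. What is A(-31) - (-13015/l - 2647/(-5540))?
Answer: -9809372361/48325420 ≈ -202.99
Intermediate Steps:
l = 8723
A(-31) - (-13015/l - 2647/(-5540)) = -204 - (-13015/8723 - 2647/(-5540)) = -204 - (-13015*1/8723 - 2647*(-1/5540)) = -204 - (-13015/8723 + 2647/5540) = -204 - 1*(-49013319/48325420) = -204 + 49013319/48325420 = -9809372361/48325420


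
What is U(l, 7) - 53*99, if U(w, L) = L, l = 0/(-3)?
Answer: -5240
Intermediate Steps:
l = 0 (l = 0*(-⅓) = 0)
U(l, 7) - 53*99 = 7 - 53*99 = 7 - 5247 = -5240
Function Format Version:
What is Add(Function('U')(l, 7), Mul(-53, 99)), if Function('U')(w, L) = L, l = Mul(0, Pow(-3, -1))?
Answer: -5240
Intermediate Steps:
l = 0 (l = Mul(0, Rational(-1, 3)) = 0)
Add(Function('U')(l, 7), Mul(-53, 99)) = Add(7, Mul(-53, 99)) = Add(7, -5247) = -5240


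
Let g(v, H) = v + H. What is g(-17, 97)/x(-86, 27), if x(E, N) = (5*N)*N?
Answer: 16/729 ≈ 0.021948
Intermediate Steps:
x(E, N) = 5*N**2
g(v, H) = H + v
g(-17, 97)/x(-86, 27) = (97 - 17)/((5*27**2)) = 80/((5*729)) = 80/3645 = 80*(1/3645) = 16/729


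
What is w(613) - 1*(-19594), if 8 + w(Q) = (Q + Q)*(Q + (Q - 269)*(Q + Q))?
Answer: 517829268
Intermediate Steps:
w(Q) = -8 + 2*Q*(Q + 2*Q*(-269 + Q)) (w(Q) = -8 + (Q + Q)*(Q + (Q - 269)*(Q + Q)) = -8 + (2*Q)*(Q + (-269 + Q)*(2*Q)) = -8 + (2*Q)*(Q + 2*Q*(-269 + Q)) = -8 + 2*Q*(Q + 2*Q*(-269 + Q)))
w(613) - 1*(-19594) = (-8 - 1074*613² + 4*613³) - 1*(-19594) = (-8 - 1074*375769 + 4*230346397) + 19594 = (-8 - 403575906 + 921385588) + 19594 = 517809674 + 19594 = 517829268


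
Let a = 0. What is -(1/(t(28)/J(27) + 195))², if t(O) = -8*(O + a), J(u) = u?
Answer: -729/25411681 ≈ -2.8688e-5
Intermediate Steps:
t(O) = -8*O (t(O) = -8*(O + 0) = -8*O)
-(1/(t(28)/J(27) + 195))² = -(1/(-8*28/27 + 195))² = -(1/(-224*1/27 + 195))² = -(1/(-224/27 + 195))² = -(1/(5041/27))² = -(27/5041)² = -1*729/25411681 = -729/25411681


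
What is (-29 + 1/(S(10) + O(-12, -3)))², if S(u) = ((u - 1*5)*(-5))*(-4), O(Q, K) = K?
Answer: 7907344/9409 ≈ 840.40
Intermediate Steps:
S(u) = -100 + 20*u (S(u) = ((u - 5)*(-5))*(-4) = ((-5 + u)*(-5))*(-4) = (25 - 5*u)*(-4) = -100 + 20*u)
(-29 + 1/(S(10) + O(-12, -3)))² = (-29 + 1/((-100 + 20*10) - 3))² = (-29 + 1/((-100 + 200) - 3))² = (-29 + 1/(100 - 3))² = (-29 + 1/97)² = (-2812/97)² = 7907344/9409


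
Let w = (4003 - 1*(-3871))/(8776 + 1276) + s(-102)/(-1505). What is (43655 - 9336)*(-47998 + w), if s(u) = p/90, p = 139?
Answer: -40049228095000997/24313275 ≈ -1.6472e+9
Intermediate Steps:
s(u) = 139/90
w = 19020287/24313275 (w = (4003 - 1*(-3871))/(8776 + 1276) + (139/90)/(-1505) = (4003 + 3871)/10052 + (139/90)*(-1/1505) = 7874*(1/10052) - 139/135450 = 3937/5026 - 139/135450 = 19020287/24313275 ≈ 0.78230)
(43655 - 9336)*(-47998 + w) = (43655 - 9336)*(-47998 + 19020287/24313275) = 34319*(-1166969553163/24313275) = -40049228095000997/24313275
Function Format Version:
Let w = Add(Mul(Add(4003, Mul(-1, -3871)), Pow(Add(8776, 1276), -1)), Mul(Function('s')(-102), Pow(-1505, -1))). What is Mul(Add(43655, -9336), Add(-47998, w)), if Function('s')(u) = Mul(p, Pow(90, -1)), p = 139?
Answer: Rational(-40049228095000997, 24313275) ≈ -1.6472e+9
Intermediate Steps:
Function('s')(u) = Rational(139, 90) (Function('s')(u) = Mul(139, Pow(90, -1)) = Mul(139, Rational(1, 90)) = Rational(139, 90))
w = Rational(19020287, 24313275) (w = Add(Mul(Add(4003, Mul(-1, -3871)), Pow(Add(8776, 1276), -1)), Mul(Rational(139, 90), Pow(-1505, -1))) = Add(Mul(Add(4003, 3871), Pow(10052, -1)), Mul(Rational(139, 90), Rational(-1, 1505))) = Add(Mul(7874, Rational(1, 10052)), Rational(-139, 135450)) = Add(Rational(3937, 5026), Rational(-139, 135450)) = Rational(19020287, 24313275) ≈ 0.78230)
Mul(Add(43655, -9336), Add(-47998, w)) = Mul(Add(43655, -9336), Add(-47998, Rational(19020287, 24313275))) = Mul(34319, Rational(-1166969553163, 24313275)) = Rational(-40049228095000997, 24313275)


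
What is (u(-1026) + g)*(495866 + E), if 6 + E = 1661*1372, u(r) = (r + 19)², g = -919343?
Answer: 262785662912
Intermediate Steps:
u(r) = (19 + r)²
E = 2278886 (E = -6 + 1661*1372 = -6 + 2278892 = 2278886)
(u(-1026) + g)*(495866 + E) = ((19 - 1026)² - 919343)*(495866 + 2278886) = ((-1007)² - 919343)*2774752 = (1014049 - 919343)*2774752 = 94706*2774752 = 262785662912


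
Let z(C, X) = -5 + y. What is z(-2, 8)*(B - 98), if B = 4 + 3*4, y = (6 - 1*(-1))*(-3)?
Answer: 2132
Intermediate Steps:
y = -21 (y = (6 + 1)*(-3) = 7*(-3) = -21)
B = 16 (B = 4 + 12 = 16)
z(C, X) = -26 (z(C, X) = -5 - 21 = -26)
z(-2, 8)*(B - 98) = -26*(16 - 98) = -26*(-82) = 2132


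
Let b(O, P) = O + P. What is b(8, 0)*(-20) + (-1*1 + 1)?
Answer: -160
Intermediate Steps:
b(8, 0)*(-20) + (-1*1 + 1) = (8 + 0)*(-20) + (-1*1 + 1) = 8*(-20) + (-1 + 1) = -160 + 0 = -160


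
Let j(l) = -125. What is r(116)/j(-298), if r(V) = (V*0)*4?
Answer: 0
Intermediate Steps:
r(V) = 0 (r(V) = 0*4 = 0)
r(116)/j(-298) = 0/(-125) = 0*(-1/125) = 0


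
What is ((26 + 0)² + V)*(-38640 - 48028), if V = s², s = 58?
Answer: -350138720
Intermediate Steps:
V = 3364 (V = 58² = 3364)
((26 + 0)² + V)*(-38640 - 48028) = ((26 + 0)² + 3364)*(-38640 - 48028) = (26² + 3364)*(-86668) = (676 + 3364)*(-86668) = 4040*(-86668) = -350138720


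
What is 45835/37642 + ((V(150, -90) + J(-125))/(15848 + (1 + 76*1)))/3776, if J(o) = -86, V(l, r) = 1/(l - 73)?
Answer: 163502419991/134276542400 ≈ 1.2177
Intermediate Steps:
V(l, r) = 1/(-73 + l)
45835/37642 + ((V(150, -90) + J(-125))/(15848 + (1 + 76*1)))/3776 = 45835/37642 + ((1/(-73 + 150) - 86)/(15848 + (1 + 76*1)))/3776 = 45835*(1/37642) + ((1/77 - 86)/(15848 + (1 + 76)))*(1/3776) = 45835/37642 + ((1/77 - 86)/(15848 + 77))*(1/3776) = 45835/37642 - 6621/77/15925*(1/3776) = 45835/37642 - 6621/77*1/15925*(1/3776) = 45835/37642 - 6621/1226225*1/3776 = 45835/37642 - 6621/4630225600 = 163502419991/134276542400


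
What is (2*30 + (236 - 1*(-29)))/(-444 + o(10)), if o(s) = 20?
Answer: -325/424 ≈ -0.76651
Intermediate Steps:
(2*30 + (236 - 1*(-29)))/(-444 + o(10)) = (2*30 + (236 - 1*(-29)))/(-444 + 20) = (60 + (236 + 29))/(-424) = (60 + 265)*(-1/424) = 325*(-1/424) = -325/424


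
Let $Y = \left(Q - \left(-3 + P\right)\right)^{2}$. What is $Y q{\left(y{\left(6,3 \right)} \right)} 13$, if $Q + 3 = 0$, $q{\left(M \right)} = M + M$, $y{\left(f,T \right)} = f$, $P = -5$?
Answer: $3900$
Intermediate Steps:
$q{\left(M \right)} = 2 M$
$Q = -3$ ($Q = -3 + 0 = -3$)
$Y = 25$ ($Y = \left(-3 + \left(3 - -5\right)\right)^{2} = \left(-3 + \left(3 + 5\right)\right)^{2} = \left(-3 + 8\right)^{2} = 5^{2} = 25$)
$Y q{\left(y{\left(6,3 \right)} \right)} 13 = 25 \cdot 2 \cdot 6 \cdot 13 = 25 \cdot 12 \cdot 13 = 300 \cdot 13 = 3900$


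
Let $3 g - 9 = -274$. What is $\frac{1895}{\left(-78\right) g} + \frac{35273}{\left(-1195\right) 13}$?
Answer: $- \frac{3286033}{1646710} \approx -1.9955$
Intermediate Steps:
$g = - \frac{265}{3}$ ($g = 3 + \frac{1}{3} \left(-274\right) = 3 - \frac{274}{3} = - \frac{265}{3} \approx -88.333$)
$\frac{1895}{\left(-78\right) g} + \frac{35273}{\left(-1195\right) 13} = \frac{1895}{\left(-78\right) \left(- \frac{265}{3}\right)} + \frac{35273}{\left(-1195\right) 13} = \frac{1895}{6890} + \frac{35273}{-15535} = 1895 \cdot \frac{1}{6890} + 35273 \left(- \frac{1}{15535}\right) = \frac{379}{1378} - \frac{35273}{15535} = - \frac{3286033}{1646710}$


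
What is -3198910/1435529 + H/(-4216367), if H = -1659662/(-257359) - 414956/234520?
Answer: -203516627857180186214411/91329195184168302528310 ≈ -2.2284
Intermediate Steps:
H = 70607817759/15088958170 (H = -1659662*(-1/257359) - 414956*1/234520 = 1659662/257359 - 103739/58630 = 70607817759/15088958170 ≈ 4.6794)
-3198910/1435529 + H/(-4216367) = -3198910/1435529 + (70607817759/15088958170)/(-4216367) = -3198910*1/1435529 + (70607817759/15088958170)*(-1/4216367) = -3198910/1435529 - 70607817759/63620585292368390 = -203516627857180186214411/91329195184168302528310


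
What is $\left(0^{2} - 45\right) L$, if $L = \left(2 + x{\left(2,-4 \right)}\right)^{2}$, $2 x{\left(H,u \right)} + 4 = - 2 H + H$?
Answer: $-45$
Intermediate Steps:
$x{\left(H,u \right)} = -2 - \frac{H}{2}$ ($x{\left(H,u \right)} = -2 + \frac{- 2 H + H}{2} = -2 + \frac{\left(-1\right) H}{2} = -2 - \frac{H}{2}$)
$L = 1$ ($L = \left(2 - 3\right)^{2} = \left(-1\right)^{2} = 1$)
$\left(0^{2} - 45\right) L = \left(0^{2} - 45\right) 1 = \left(0 - 45\right) 1 = \left(-45\right) 1 = -45$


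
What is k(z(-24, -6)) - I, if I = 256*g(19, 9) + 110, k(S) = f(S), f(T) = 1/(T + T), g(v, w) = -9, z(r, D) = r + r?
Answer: 210623/96 ≈ 2194.0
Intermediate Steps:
z(r, D) = 2*r
f(T) = 1/(2*T)
k(S) = 1/(2*S)
I = -2194 (I = 256*(-9) + 110 = -2304 + 110 = -2194)
k(z(-24, -6)) - I = 1/(2*((2*(-24)))) - 1*(-2194) = (1/2)/(-48) + 2194 = (1/2)*(-1/48) + 2194 = -1/96 + 2194 = 210623/96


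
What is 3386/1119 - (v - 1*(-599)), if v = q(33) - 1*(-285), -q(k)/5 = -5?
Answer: -1013785/1119 ≈ -905.97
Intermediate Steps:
q(k) = 25 (q(k) = -5*(-5) = 25)
v = 310 (v = 25 - 1*(-285) = 25 + 285 = 310)
3386/1119 - (v - 1*(-599)) = 3386/1119 - (310 - 1*(-599)) = 3386*(1/1119) - (310 + 599) = 3386/1119 - 1*909 = 3386/1119 - 909 = -1013785/1119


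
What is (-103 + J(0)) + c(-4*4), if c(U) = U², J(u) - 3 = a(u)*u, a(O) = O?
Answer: 156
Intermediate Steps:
J(u) = 3 + u² (J(u) = 3 + u*u = 3 + u²)
(-103 + J(0)) + c(-4*4) = (-103 + (3 + 0²)) + (-4*4)² = (-103 + (3 + 0)) + (-16)² = (-103 + 3) + 256 = -100 + 256 = 156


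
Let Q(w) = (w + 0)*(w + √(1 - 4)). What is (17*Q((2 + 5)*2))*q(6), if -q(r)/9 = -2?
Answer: 59976 + 4284*I*√3 ≈ 59976.0 + 7420.1*I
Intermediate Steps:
q(r) = 18 (q(r) = -9*(-2) = 18)
Q(w) = w*(w + I*√3) (Q(w) = w*(w + √(-3)) = w*(w + I*√3))
(17*Q((2 + 5)*2))*q(6) = (17*(((2 + 5)*2)*((2 + 5)*2 + I*√3)))*18 = (17*((7*2)*(7*2 + I*√3)))*18 = (17*(14*(14 + I*√3)))*18 = (17*(196 + 14*I*√3))*18 = (3332 + 238*I*√3)*18 = 59976 + 4284*I*√3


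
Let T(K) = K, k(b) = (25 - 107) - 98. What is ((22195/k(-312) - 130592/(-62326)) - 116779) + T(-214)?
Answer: -11944244075/101988 ≈ -1.1711e+5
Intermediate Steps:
k(b) = -180 (k(b) = -82 - 98 = -180)
((22195/k(-312) - 130592/(-62326)) - 116779) + T(-214) = ((22195/(-180) - 130592/(-62326)) - 116779) - 214 = ((22195*(-1/180) - 130592*(-1/62326)) - 116779) - 214 = ((-4439/36 + 5936/2833) - 116779) - 214 = (-12361991/101988 - 116779) - 214 = -11922418643/101988 - 214 = -11944244075/101988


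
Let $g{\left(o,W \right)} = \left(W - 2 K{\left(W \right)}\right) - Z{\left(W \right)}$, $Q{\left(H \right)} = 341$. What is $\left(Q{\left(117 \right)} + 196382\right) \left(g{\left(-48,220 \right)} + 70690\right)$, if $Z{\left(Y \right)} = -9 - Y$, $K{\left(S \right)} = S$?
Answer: $13908119377$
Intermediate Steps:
$g{\left(o,W \right)} = 9$ ($g{\left(o,W \right)} = \left(W - 2 W\right) - \left(-9 - W\right) = - W + \left(9 + W\right) = 9$)
$\left(Q{\left(117 \right)} + 196382\right) \left(g{\left(-48,220 \right)} + 70690\right) = \left(341 + 196382\right) \left(9 + 70690\right) = 196723 \cdot 70699 = 13908119377$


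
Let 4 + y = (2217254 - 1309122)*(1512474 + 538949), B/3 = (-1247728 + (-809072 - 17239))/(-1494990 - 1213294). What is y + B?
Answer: 5045432538382878405/2708284 ≈ 1.8630e+12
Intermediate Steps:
B = 6222117/2708284 (B = 3*((-1247728 + (-809072 - 17239))/(-1494990 - 1213294)) = 3*((-1247728 - 826311)/(-2708284)) = 3*(-2074039*(-1/2708284)) = 3*(2074039/2708284) = 6222117/2708284 ≈ 2.2974)
y = 1862962871832 (y = -4 + (2217254 - 1309122)*(1512474 + 538949) = -4 + 908132*2051423 = -4 + 1862962871836 = 1862962871832)
y + B = 1862962871832 + 6222117/2708284 = 5045432538382878405/2708284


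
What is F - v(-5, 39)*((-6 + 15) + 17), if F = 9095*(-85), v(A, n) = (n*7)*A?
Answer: -737585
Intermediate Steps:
v(A, n) = 7*A*n (v(A, n) = (7*n)*A = 7*A*n)
F = -773075
F - v(-5, 39)*((-6 + 15) + 17) = -773075 - 7*(-5)*39*((-6 + 15) + 17) = -773075 - (-1365)*(9 + 17) = -773075 - (-1365)*26 = -773075 - 1*(-35490) = -773075 + 35490 = -737585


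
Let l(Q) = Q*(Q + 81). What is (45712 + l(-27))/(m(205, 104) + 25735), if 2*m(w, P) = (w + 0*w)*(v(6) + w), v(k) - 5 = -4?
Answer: 22127/23425 ≈ 0.94459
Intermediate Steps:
l(Q) = Q*(81 + Q)
v(k) = 1 (v(k) = 5 - 4 = 1)
m(w, P) = w*(1 + w)/2 (m(w, P) = ((w + 0*w)*(1 + w))/2 = ((w + 0)*(1 + w))/2 = (w*(1 + w))/2 = w*(1 + w)/2)
(45712 + l(-27))/(m(205, 104) + 25735) = (45712 - 27*(81 - 27))/((1/2)*205*(1 + 205) + 25735) = (45712 - 27*54)/((1/2)*205*206 + 25735) = (45712 - 1458)/(21115 + 25735) = 44254/46850 = 44254*(1/46850) = 22127/23425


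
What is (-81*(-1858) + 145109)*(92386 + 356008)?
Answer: 132548405158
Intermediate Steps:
(-81*(-1858) + 145109)*(92386 + 356008) = (150498 + 145109)*448394 = 295607*448394 = 132548405158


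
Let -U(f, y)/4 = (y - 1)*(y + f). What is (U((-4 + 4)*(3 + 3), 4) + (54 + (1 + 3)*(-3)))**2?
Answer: 36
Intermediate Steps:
U(f, y) = -4*(-1 + y)*(f + y) (U(f, y) = -4*(y - 1)*(y + f) = -4*(-1 + y)*(f + y))
(U((-4 + 4)*(3 + 3), 4) + (54 + (1 + 3)*(-3)))**2 = ((-4*4**2 + 4*((-4 + 4)*(3 + 3)) + 4*4 - 4*(-4 + 4)*(3 + 3)*4) + (54 + (1 + 3)*(-3)))**2 = ((-4*16 + 4*(0*6) + 16 - 4*0*6*4) + (54 + 4*(-3)))**2 = ((-64 + 4*0 + 16 - 4*0*4) + (54 - 12))**2 = ((-64 + 0 + 16 + 0) + 42)**2 = (-48 + 42)**2 = (-6)**2 = 36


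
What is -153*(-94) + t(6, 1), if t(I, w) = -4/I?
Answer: 43144/3 ≈ 14381.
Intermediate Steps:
-153*(-94) + t(6, 1) = -153*(-94) - 4/6 = 14382 - 4*⅙ = 14382 - ⅔ = 43144/3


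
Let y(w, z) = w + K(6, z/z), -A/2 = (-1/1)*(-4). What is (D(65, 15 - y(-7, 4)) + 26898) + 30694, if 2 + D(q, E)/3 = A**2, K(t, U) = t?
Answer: 57778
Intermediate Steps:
A = -8 (A = -2*-1/1*(-4) = -2*1*(-1)*(-4) = -(-2)*(-4) = -2*4 = -8)
y(w, z) = 6 + w (y(w, z) = w + 6 = 6 + w)
D(q, E) = 186 (D(q, E) = -6 + 3*(-8)**2 = -6 + 3*64 = -6 + 192 = 186)
(D(65, 15 - y(-7, 4)) + 26898) + 30694 = (186 + 26898) + 30694 = 27084 + 30694 = 57778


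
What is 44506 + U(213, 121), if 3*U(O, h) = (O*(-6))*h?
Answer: -7040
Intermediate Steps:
U(O, h) = -2*O*h (U(O, h) = ((O*(-6))*h)/3 = ((-6*O)*h)/3 = (-6*O*h)/3 = -2*O*h)
44506 + U(213, 121) = 44506 - 2*213*121 = 44506 - 51546 = -7040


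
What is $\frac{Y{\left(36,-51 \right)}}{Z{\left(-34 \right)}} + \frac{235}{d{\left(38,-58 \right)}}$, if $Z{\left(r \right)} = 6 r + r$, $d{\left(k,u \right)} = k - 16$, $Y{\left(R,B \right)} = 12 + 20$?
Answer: $\frac{27613}{2618} \approx 10.547$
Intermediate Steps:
$Y{\left(R,B \right)} = 32$
$d{\left(k,u \right)} = -16 + k$
$Z{\left(r \right)} = 7 r$
$\frac{Y{\left(36,-51 \right)}}{Z{\left(-34 \right)}} + \frac{235}{d{\left(38,-58 \right)}} = \frac{32}{7 \left(-34\right)} + \frac{235}{-16 + 38} = \frac{32}{-238} + \frac{235}{22} = 32 \left(- \frac{1}{238}\right) + 235 \cdot \frac{1}{22} = - \frac{16}{119} + \frac{235}{22} = \frac{27613}{2618}$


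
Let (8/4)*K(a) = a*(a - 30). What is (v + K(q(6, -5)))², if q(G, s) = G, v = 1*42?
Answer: 900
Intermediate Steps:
v = 42
K(a) = a*(-30 + a)/2 (K(a) = (a*(a - 30))/2 = (a*(-30 + a))/2 = a*(-30 + a)/2)
(v + K(q(6, -5)))² = (42 + (½)*6*(-30 + 6))² = (42 + (½)*6*(-24))² = (42 - 72)² = (-30)² = 900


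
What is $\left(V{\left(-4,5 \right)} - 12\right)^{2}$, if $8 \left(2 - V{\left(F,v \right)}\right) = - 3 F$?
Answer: $\frac{529}{4} \approx 132.25$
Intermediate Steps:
$V{\left(F,v \right)} = 2 + \frac{3 F}{8}$ ($V{\left(F,v \right)} = 2 - \frac{\left(-3\right) F}{8} = 2 + \frac{3 F}{8}$)
$\left(V{\left(-4,5 \right)} - 12\right)^{2} = \left(\left(2 + \frac{3}{8} \left(-4\right)\right) - 12\right)^{2} = \left(\left(2 - \frac{3}{2}\right) - 12\right)^{2} = \left(\frac{1}{2} - 12\right)^{2} = \left(- \frac{23}{2}\right)^{2} = \frac{529}{4}$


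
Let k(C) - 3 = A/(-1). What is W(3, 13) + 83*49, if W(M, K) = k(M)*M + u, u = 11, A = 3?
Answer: 4078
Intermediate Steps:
k(C) = 0 (k(C) = 3 + 3/(-1) = 3 + 3*(-1) = 3 - 3 = 0)
W(M, K) = 11 (W(M, K) = 0*M + 11 = 0 + 11 = 11)
W(3, 13) + 83*49 = 11 + 83*49 = 11 + 4067 = 4078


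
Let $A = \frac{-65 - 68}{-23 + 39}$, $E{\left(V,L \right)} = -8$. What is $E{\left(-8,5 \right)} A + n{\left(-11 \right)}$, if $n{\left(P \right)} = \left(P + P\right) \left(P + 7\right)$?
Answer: $\frac{309}{2} \approx 154.5$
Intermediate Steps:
$n{\left(P \right)} = 2 P \left(7 + P\right)$
$A = - \frac{133}{16} \approx -8.3125$
$E{\left(-8,5 \right)} A + n{\left(-11 \right)} = \left(-8\right) \left(- \frac{133}{16}\right) + 2 \left(-11\right) \left(7 - 11\right) = \frac{133}{2} + 2 \left(-11\right) \left(-4\right) = \frac{133}{2} + 88 = \frac{309}{2}$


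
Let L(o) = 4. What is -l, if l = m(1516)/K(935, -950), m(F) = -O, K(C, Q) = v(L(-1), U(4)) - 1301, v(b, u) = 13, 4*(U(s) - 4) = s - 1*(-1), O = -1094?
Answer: 547/644 ≈ 0.84938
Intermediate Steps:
U(s) = 17/4 + s/4 (U(s) = 4 + (s - 1*(-1))/4 = 4 + (s + 1)/4 = 4 + (1 + s)/4 = 4 + (1/4 + s/4) = 17/4 + s/4)
K(C, Q) = -1288 (K(C, Q) = 13 - 1301 = -1288)
m(F) = 1094 (m(F) = -1*(-1094) = 1094)
l = -547/644 (l = 1094/(-1288) = 1094*(-1/1288) = -547/644 ≈ -0.84938)
-l = -1*(-547/644) = 547/644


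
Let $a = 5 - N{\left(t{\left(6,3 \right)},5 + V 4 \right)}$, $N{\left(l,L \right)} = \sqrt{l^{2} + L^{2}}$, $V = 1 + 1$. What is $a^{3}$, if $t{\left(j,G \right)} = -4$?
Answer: $\left(5 - \sqrt{185}\right)^{3} \approx -636.38$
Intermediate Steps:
$V = 2$
$N{\left(l,L \right)} = \sqrt{L^{2} + l^{2}}$
$a = 5 - \sqrt{185}$ ($a = 5 - \sqrt{\left(5 + 2 \cdot 4\right)^{2} + \left(-4\right)^{2}} = 5 - \sqrt{\left(5 + 8\right)^{2} + 16} = 5 - \sqrt{13^{2} + 16} = 5 - \sqrt{169 + 16} = 5 - \sqrt{185} \approx -8.6015$)
$a^{3} = \left(5 - \sqrt{185}\right)^{3}$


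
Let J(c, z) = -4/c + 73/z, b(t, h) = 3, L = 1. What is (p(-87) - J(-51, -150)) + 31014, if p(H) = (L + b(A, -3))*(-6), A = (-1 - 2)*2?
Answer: 26341847/850 ≈ 30990.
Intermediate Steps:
A = -6 (A = -3*2 = -6)
p(H) = -24 (p(H) = (1 + 3)*(-6) = 4*(-6) = -24)
(p(-87) - J(-51, -150)) + 31014 = (-24 - (-4/(-51) + 73/(-150))) + 31014 = (-24 - (-4*(-1/51) + 73*(-1/150))) + 31014 = (-24 - (4/51 - 73/150)) + 31014 = (-24 - 1*(-347/850)) + 31014 = (-24 + 347/850) + 31014 = -20053/850 + 31014 = 26341847/850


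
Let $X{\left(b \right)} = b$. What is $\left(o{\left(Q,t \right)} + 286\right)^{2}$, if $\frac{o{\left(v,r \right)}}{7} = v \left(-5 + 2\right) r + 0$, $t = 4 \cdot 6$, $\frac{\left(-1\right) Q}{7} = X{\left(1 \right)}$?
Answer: $14546596$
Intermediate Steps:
$Q = -7$ ($Q = \left(-7\right) 1 = -7$)
$t = 24$
$o{\left(v,r \right)} = - 21 r v$ ($o{\left(v,r \right)} = 7 \left(v \left(-5 + 2\right) r + 0\right) = 7 \left(v \left(-3\right) r + 0\right) = 7 \left(- 3 v r + 0\right) = 7 \left(- 3 r v + 0\right) = 7 \left(- 3 r v\right) = - 21 r v$)
$\left(o{\left(Q,t \right)} + 286\right)^{2} = \left(\left(-21\right) 24 \left(-7\right) + 286\right)^{2} = \left(3528 + 286\right)^{2} = 3814^{2} = 14546596$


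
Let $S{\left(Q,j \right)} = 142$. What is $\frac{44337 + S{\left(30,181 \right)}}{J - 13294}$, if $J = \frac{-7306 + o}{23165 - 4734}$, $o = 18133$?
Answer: $- \frac{819792449}{245010887} \approx -3.3459$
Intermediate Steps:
$J = \frac{10827}{18431}$ ($J = \frac{-7306 + 18133}{23165 - 4734} = \frac{10827}{18431} \approx 0.58743$)
$\frac{44337 + S{\left(30,181 \right)}}{J - 13294} = \frac{44337 + 142}{\frac{10827}{18431} - 13294} = \frac{44479}{- \frac{245010887}{18431}} = 44479 \left(- \frac{18431}{245010887}\right) = - \frac{819792449}{245010887}$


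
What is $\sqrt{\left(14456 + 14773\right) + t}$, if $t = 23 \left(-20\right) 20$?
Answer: $\sqrt{20029} \approx 141.52$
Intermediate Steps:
$t = -9200$ ($t = \left(-460\right) 20 = -9200$)
$\sqrt{\left(14456 + 14773\right) + t} = \sqrt{\left(14456 + 14773\right) - 9200} = \sqrt{29229 - 9200} = \sqrt{20029}$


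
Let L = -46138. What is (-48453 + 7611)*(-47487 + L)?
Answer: 3823832250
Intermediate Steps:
(-48453 + 7611)*(-47487 + L) = (-48453 + 7611)*(-47487 - 46138) = -40842*(-93625) = 3823832250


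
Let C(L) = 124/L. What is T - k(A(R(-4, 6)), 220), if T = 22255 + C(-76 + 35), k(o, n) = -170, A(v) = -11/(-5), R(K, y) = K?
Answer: 919301/41 ≈ 22422.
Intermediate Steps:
A(v) = 11/5 (A(v) = -11*(-⅕) = 11/5)
T = 912331/41 (T = 22255 + 124/(-76 + 35) = 22255 + 124/(-41) = 22255 + 124*(-1/41) = 22255 - 124/41 = 912331/41 ≈ 22252.)
T - k(A(R(-4, 6)), 220) = 912331/41 - 1*(-170) = 912331/41 + 170 = 919301/41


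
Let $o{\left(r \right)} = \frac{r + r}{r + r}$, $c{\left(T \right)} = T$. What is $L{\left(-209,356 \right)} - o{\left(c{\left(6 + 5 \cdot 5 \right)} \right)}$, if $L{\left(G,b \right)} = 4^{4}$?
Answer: $255$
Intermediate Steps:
$L{\left(G,b \right)} = 256$
$o{\left(r \right)} = 1$ ($o{\left(r \right)} = \frac{2 r}{2 r} = 2 r \frac{1}{2 r} = 1$)
$L{\left(-209,356 \right)} - o{\left(c{\left(6 + 5 \cdot 5 \right)} \right)} = 256 - 1 = 255$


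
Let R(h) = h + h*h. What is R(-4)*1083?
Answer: 12996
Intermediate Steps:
R(h) = h + h**2
R(-4)*1083 = -4*(1 - 4)*1083 = -4*(-3)*1083 = 12*1083 = 12996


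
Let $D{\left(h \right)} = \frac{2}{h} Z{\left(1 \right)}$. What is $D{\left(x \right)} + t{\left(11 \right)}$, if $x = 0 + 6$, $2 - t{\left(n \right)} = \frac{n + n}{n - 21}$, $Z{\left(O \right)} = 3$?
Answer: $\frac{26}{5} \approx 5.2$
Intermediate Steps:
$t{\left(n \right)} = 2 - \frac{2 n}{-21 + n}$ ($t{\left(n \right)} = 2 - \frac{n + n}{n - 21} = 2 - \frac{2 n}{-21 + n}$)
$x = 6$
$D{\left(h \right)} = \frac{6}{h}$ ($D{\left(h \right)} = \frac{2}{h} 3 = \frac{6}{h}$)
$D{\left(x \right)} + t{\left(11 \right)} = \frac{6}{6} - \frac{42}{-21 + 11} = 6 \cdot \frac{1}{6} - \frac{42}{-10} = 1 - - \frac{21}{5} = 1 + \frac{21}{5} = \frac{26}{5}$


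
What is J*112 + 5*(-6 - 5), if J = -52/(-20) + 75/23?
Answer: 69163/115 ≈ 601.42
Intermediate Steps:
J = 674/115 (J = -52*(-1/20) + 75*(1/23) = 13/5 + 75/23 = 674/115 ≈ 5.8609)
J*112 + 5*(-6 - 5) = (674/115)*112 + 5*(-6 - 5) = 75488/115 + 5*(-11) = 75488/115 - 55 = 69163/115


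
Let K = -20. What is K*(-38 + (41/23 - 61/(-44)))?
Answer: 176245/253 ≈ 696.62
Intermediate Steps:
K*(-38 + (41/23 - 61/(-44))) = -20*(-38 + (41/23 - 61/(-44))) = -20*(-38 + (41*(1/23) - 61*(-1/44))) = -20*(-38 + (41/23 + 61/44)) = -20*(-38 + 3207/1012) = -20*(-35249/1012) = 176245/253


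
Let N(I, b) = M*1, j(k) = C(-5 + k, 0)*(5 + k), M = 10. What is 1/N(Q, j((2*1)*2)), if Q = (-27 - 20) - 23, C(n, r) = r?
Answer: 1/10 ≈ 0.10000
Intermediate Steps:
j(k) = 0 (j(k) = 0*(5 + k) = 0)
Q = -70 (Q = -47 - 23 = -70)
N(I, b) = 10 (N(I, b) = 10*1 = 10)
1/N(Q, j((2*1)*2)) = 1/10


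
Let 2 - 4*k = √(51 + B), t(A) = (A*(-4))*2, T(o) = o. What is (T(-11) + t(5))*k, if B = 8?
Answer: -51/2 + 51*√59/4 ≈ 72.435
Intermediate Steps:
t(A) = -8*A (t(A) = -4*A*2 = -8*A)
k = ½ - √59/4 (k = ½ - √(51 + 8)/4 = ½ - √59/4 ≈ -1.4203)
(T(-11) + t(5))*k = (-11 - 8*5)*(½ - √59/4) = (-11 - 40)*(½ - √59/4) = -51*(½ - √59/4) = -51/2 + 51*√59/4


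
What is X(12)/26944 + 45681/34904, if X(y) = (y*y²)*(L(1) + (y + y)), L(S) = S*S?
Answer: 42791901/14694584 ≈ 2.9121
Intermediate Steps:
L(S) = S²
X(y) = y³*(1 + 2*y) (X(y) = (y*y²)*(1² + (y + y)) = y³*(1 + 2*y))
X(12)/26944 + 45681/34904 = (12³*(1 + 2*12))/26944 + 45681/34904 = (1728*(1 + 24))*(1/26944) + 45681*(1/34904) = (1728*25)*(1/26944) + 45681/34904 = 43200*(1/26944) + 45681/34904 = 675/421 + 45681/34904 = 42791901/14694584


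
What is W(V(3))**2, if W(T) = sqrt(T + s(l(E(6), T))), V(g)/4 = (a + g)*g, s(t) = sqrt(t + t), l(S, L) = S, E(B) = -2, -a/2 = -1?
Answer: 60 + 2*I ≈ 60.0 + 2.0*I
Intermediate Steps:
a = 2 (a = -2*(-1) = 2)
s(t) = sqrt(2)*sqrt(t) (s(t) = sqrt(2*t) = sqrt(2)*sqrt(t))
V(g) = 4*g*(2 + g) (V(g) = 4*((2 + g)*g) = 4*(g*(2 + g)) = 4*g*(2 + g))
W(T) = sqrt(T + 2*I) (W(T) = sqrt(T + sqrt(2)*sqrt(-2)) = sqrt(T + sqrt(2)*(I*sqrt(2))) = sqrt(T + 2*I))
W(V(3))**2 = (sqrt(4*3*(2 + 3) + 2*I))**2 = (sqrt(4*3*5 + 2*I))**2 = (sqrt(60 + 2*I))**2 = 60 + 2*I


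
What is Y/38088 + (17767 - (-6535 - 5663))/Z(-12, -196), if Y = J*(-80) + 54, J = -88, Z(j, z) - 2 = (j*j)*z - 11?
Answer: -52279001/59741028 ≈ -0.87509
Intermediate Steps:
Z(j, z) = -9 + z*j² (Z(j, z) = 2 + ((j*j)*z - 11) = 2 + (j²*z - 11) = 2 + (z*j² - 11) = 2 + (-11 + z*j²) = -9 + z*j²)
Y = 7094 (Y = -88*(-80) + 54 = 7040 + 54 = 7094)
Y/38088 + (17767 - (-6535 - 5663))/Z(-12, -196) = 7094/38088 + (17767 - (-6535 - 5663))/(-9 - 196*(-12)²) = 7094*(1/38088) + (17767 - 1*(-12198))/(-9 - 196*144) = 3547/19044 + (17767 + 12198)/(-9 - 28224) = 3547/19044 + 29965/(-28233) = 3547/19044 + 29965*(-1/28233) = 3547/19044 - 29965/28233 = -52279001/59741028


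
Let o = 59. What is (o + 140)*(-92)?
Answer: -18308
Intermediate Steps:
(o + 140)*(-92) = (59 + 140)*(-92) = 199*(-92) = -18308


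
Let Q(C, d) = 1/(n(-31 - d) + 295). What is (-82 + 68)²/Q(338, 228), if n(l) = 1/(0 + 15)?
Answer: 867496/15 ≈ 57833.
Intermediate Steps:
n(l) = 1/15
Q(C, d) = 15/4426 (Q(C, d) = 1/(1/15 + 295) = 1/(4426/15) = 15/4426)
(-82 + 68)²/Q(338, 228) = (-82 + 68)²/(15/4426) = (-14)²*(4426/15) = 196*(4426/15) = 867496/15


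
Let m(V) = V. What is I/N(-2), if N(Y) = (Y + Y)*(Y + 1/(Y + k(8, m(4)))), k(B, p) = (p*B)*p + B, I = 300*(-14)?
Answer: -46900/89 ≈ -526.97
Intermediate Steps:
I = -4200
k(B, p) = B + B*p² (k(B, p) = (B*p)*p + B = B*p² + B = B + B*p²)
N(Y) = 2*Y*(Y + 1/(136 + Y)) (N(Y) = (Y + Y)*(Y + 1/(Y + 8*(1 + 4²))) = (2*Y)*(Y + 1/(Y + 8*(1 + 16))) = (2*Y)*(Y + 1/(Y + 8*17)) = (2*Y)*(Y + 1/(Y + 136)) = (2*Y)*(Y + 1/(136 + Y)) = 2*Y*(Y + 1/(136 + Y)))
I/N(-2) = -4200*(-(136 - 2)/(4*(1 + (-2)² + 136*(-2)))) = -4200*(-67/(2*(1 + 4 - 272))) = -4200/(2*(-2)*(1/134)*(-267)) = -4200/534/67 = -4200*67/534 = -46900/89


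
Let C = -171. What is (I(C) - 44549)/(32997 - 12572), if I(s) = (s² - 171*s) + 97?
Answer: 2806/4085 ≈ 0.68690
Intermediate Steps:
I(s) = 97 + s² - 171*s
(I(C) - 44549)/(32997 - 12572) = ((97 + (-171)² - 171*(-171)) - 44549)/(32997 - 12572) = ((97 + 29241 + 29241) - 44549)/20425 = (58579 - 44549)*(1/20425) = 14030*(1/20425) = 2806/4085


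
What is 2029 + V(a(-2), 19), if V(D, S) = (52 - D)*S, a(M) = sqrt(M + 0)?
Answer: 3017 - 19*I*sqrt(2) ≈ 3017.0 - 26.87*I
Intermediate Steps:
a(M) = sqrt(M)
V(D, S) = S*(52 - D)
2029 + V(a(-2), 19) = 2029 + 19*(52 - sqrt(-2)) = 2029 + 19*(52 - I*sqrt(2)) = 2029 + (988 - 19*I*sqrt(2)) = 3017 - 19*I*sqrt(2)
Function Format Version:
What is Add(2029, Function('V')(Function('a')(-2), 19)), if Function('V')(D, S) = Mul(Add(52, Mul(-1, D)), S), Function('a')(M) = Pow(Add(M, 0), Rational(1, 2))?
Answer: Add(3017, Mul(-19, I, Pow(2, Rational(1, 2)))) ≈ Add(3017.0, Mul(-26.870, I))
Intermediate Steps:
Function('a')(M) = Pow(M, Rational(1, 2))
Function('V')(D, S) = Mul(S, Add(52, Mul(-1, D)))
Add(2029, Function('V')(Function('a')(-2), 19)) = Add(2029, Mul(19, Add(52, Mul(-1, Pow(-2, Rational(1, 2)))))) = Add(2029, Mul(19, Add(52, Mul(-1, Mul(I, Pow(2, Rational(1, 2))))))) = Add(2029, Mul(19, Add(52, Mul(-1, I, Pow(2, Rational(1, 2)))))) = Add(2029, Add(988, Mul(-19, I, Pow(2, Rational(1, 2))))) = Add(3017, Mul(-19, I, Pow(2, Rational(1, 2))))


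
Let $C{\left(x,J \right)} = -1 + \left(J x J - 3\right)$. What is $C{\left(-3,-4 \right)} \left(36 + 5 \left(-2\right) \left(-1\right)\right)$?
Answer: $-2392$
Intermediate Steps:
$C{\left(x,J \right)} = -4 + x J^{2}$ ($C{\left(x,J \right)} = -1 + \left(x J^{2} - 3\right) = -1 + \left(-3 + x J^{2}\right) = -4 + x J^{2}$)
$C{\left(-3,-4 \right)} \left(36 + 5 \left(-2\right) \left(-1\right)\right) = \left(-4 - 3 \left(-4\right)^{2}\right) \left(36 + 5 \left(-2\right) \left(-1\right)\right) = \left(-4 - 48\right) \left(36 - -10\right) = \left(-4 - 48\right) \left(36 + 10\right) = \left(-52\right) 46 = -2392$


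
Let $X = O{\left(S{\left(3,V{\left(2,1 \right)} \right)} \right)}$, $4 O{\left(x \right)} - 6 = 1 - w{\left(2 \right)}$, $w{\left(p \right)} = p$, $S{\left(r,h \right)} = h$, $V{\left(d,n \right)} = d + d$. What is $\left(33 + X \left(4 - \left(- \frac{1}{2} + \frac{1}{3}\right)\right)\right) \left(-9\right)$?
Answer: $- \frac{2751}{8} \approx -343.88$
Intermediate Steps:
$V{\left(d,n \right)} = 2 d$
$O{\left(x \right)} = \frac{5}{4}$ ($O{\left(x \right)} = \frac{3}{2} + \frac{1 - 2}{4} = \frac{3}{2} + \frac{1}{4} \left(-1\right) = \frac{3}{2} - \frac{1}{4} = \frac{5}{4}$)
$X = \frac{5}{4} \approx 1.25$
$\left(33 + X \left(4 - \left(- \frac{1}{2} + \frac{1}{3}\right)\right)\right) \left(-9\right) = \left(33 + \frac{5 \left(4 - \left(- \frac{1}{2} + \frac{1}{3}\right)\right)}{4}\right) \left(-9\right) = \left(33 + \frac{5 \left(4 - - \frac{1}{6}\right)}{4}\right) \left(-9\right) = \left(33 + \frac{5 \left(4 + \left(\frac{1}{2} - \frac{1}{3}\right)\right)}{4}\right) \left(-9\right) = \left(33 + \frac{5 \left(4 + \frac{1}{6}\right)}{4}\right) \left(-9\right) = \left(33 + \frac{5}{4} \cdot \frac{25}{6}\right) \left(-9\right) = \left(33 + \frac{125}{24}\right) \left(-9\right) = \frac{917}{24} \left(-9\right) = - \frac{2751}{8}$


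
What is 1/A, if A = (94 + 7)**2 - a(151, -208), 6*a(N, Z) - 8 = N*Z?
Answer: 3/46303 ≈ 6.4791e-5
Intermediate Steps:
a(N, Z) = 4/3 + N*Z/6 (a(N, Z) = 4/3 + (N*Z)/6 = 4/3 + N*Z/6)
A = 46303/3 (A = (94 + 7)**2 - (4/3 + (1/6)*151*(-208)) = 101**2 - (4/3 - 15704/3) = 10201 - 1*(-15700/3) = 10201 + 15700/3 = 46303/3 ≈ 15434.)
1/A = 1/(46303/3) = 3/46303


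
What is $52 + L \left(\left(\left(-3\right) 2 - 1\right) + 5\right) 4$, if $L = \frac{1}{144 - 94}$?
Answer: $\frac{1296}{25} \approx 51.84$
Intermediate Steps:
$L = \frac{1}{50} \approx 0.02$
$52 + L \left(\left(\left(-3\right) 2 - 1\right) + 5\right) 4 = 52 + \frac{\left(\left(\left(-3\right) 2 - 1\right) + 5\right) 4}{50} = 52 + \frac{\left(\left(-6 - 1\right) + 5\right) 4}{50} = 52 + \frac{\left(-7 + 5\right) 4}{50} = 52 + \frac{\left(-2\right) 4}{50} = 52 + \frac{1}{50} \left(-8\right) = 52 - \frac{4}{25} = \frac{1296}{25}$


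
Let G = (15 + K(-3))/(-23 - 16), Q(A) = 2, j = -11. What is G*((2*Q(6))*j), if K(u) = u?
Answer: 176/13 ≈ 13.538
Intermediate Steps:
G = -4/13 (G = (15 - 3)/(-23 - 16) = 12/(-39) = 12*(-1/39) = -4/13 ≈ -0.30769)
G*((2*Q(6))*j) = -4*2*2*(-11)/13 = -16*(-11)/13 = -4/13*(-44) = 176/13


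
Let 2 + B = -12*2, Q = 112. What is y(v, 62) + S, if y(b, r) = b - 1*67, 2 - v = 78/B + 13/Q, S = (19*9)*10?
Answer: 184563/112 ≈ 1647.9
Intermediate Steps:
S = 1710 (S = 171*10 = 1710)
B = -26 (B = -2 - 12*2 = -2 - 24 = -26)
v = 547/112 (v = 2 - (78/(-26) + 13/112) = 2 - (78*(-1/26) + 13*(1/112)) = 2 - (-3 + 13/112) = 2 - 1*(-323/112) = 2 + 323/112 = 547/112 ≈ 4.8839)
y(b, r) = -67 + b (y(b, r) = b - 67 = -67 + b)
y(v, 62) + S = (-67 + 547/112) + 1710 = -6957/112 + 1710 = 184563/112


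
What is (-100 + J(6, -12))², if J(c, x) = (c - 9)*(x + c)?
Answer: 6724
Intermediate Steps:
J(c, x) = (-9 + c)*(c + x)
(-100 + J(6, -12))² = (-100 + (6² - 9*6 - 9*(-12) + 6*(-12)))² = (-100 + (36 - 54 + 108 - 72))² = (-100 + 18)² = (-82)² = 6724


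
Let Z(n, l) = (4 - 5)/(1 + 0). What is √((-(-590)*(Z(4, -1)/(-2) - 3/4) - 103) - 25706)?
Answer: I*√103826/2 ≈ 161.11*I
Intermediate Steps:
Z(n, l) = -1 (Z(n, l) = -1/1 = -1*1 = -1)
√((-(-590)*(Z(4, -1)/(-2) - 3/4) - 103) - 25706) = √((-(-590)*(-1/(-2) - 3/4) - 103) - 25706) = √((-(-590)*(-1*(-½) - 3*¼) - 103) - 25706) = √((-(-590)*(½ - ¾) - 103) - 25706) = √((-(-590)*(-1)/4 - 103) - 25706) = √((-59*5/2 - 103) - 25706) = √((-295/2 - 103) - 25706) = √(-501/2 - 25706) = √(-51913/2) = I*√103826/2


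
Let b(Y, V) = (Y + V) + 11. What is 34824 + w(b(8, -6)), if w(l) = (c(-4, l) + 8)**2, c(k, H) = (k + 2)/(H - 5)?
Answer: 558145/16 ≈ 34884.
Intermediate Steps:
c(k, H) = (2 + k)/(-5 + H)
b(Y, V) = 11 + V + Y (b(Y, V) = (V + Y) + 11 = 11 + V + Y)
w(l) = (8 - 2/(-5 + l))**2 (w(l) = ((2 - 4)/(-5 + l) + 8)**2 = (-2/(-5 + l) + 8)**2 = (8 - 2/(-5 + l))**2)
34824 + w(b(8, -6)) = 34824 + 4*(-21 + 4*(11 - 6 + 8))**2/(-5 + (11 - 6 + 8))**2 = 34824 + 4*(-21 + 4*13)**2/(-5 + 13)**2 = 34824 + 4*(-21 + 52)**2/8**2 = 34824 + 4*31**2*(1/64) = 34824 + 4*961*(1/64) = 34824 + 961/16 = 558145/16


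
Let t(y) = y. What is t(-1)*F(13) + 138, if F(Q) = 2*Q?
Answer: 112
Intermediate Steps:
t(-1)*F(13) + 138 = -2*13 + 138 = -1*26 + 138 = -26 + 138 = 112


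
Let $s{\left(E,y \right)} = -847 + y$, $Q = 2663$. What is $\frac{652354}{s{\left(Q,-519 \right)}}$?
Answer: $- \frac{326177}{683} \approx -477.56$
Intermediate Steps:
$\frac{652354}{s{\left(Q,-519 \right)}} = \frac{652354}{-847 - 519} = \frac{652354}{-1366} = 652354 \left(- \frac{1}{1366}\right) = - \frac{326177}{683}$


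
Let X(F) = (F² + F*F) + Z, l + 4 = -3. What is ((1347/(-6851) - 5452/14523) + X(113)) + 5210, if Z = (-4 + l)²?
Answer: 65347196432/2116959 ≈ 30868.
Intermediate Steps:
l = -7 (l = -4 - 3 = -7)
Z = 121 (Z = (-4 - 7)² = (-11)² = 121)
X(F) = 121 + 2*F² (X(F) = (F² + F*F) + 121 = (F² + F²) + 121 = 2*F² + 121 = 121 + 2*F²)
((1347/(-6851) - 5452/14523) + X(113)) + 5210 = ((1347/(-6851) - 5452/14523) + (121 + 2*113²)) + 5210 = ((1347*(-1/6851) - 5452*1/14523) + (121 + 2*12769)) + 5210 = ((-1347/6851 - 116/309) + (121 + 25538)) + 5210 = (-1210939/2116959 + 25659) + 5210 = 54317840042/2116959 + 5210 = 65347196432/2116959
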